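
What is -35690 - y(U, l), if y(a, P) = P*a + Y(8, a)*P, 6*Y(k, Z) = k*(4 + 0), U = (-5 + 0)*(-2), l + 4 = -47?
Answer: -34908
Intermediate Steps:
l = -51 (l = -4 - 47 = -51)
U = 10 (U = -5*(-2) = 10)
Y(k, Z) = 2*k/3 (Y(k, Z) = (k*(4 + 0))/6 = (k*4)/6 = (4*k)/6 = 2*k/3)
y(a, P) = 16*P/3 + P*a (y(a, P) = P*a + ((⅔)*8)*P = P*a + 16*P/3 = 16*P/3 + P*a)
-35690 - y(U, l) = -35690 - (-51)*(16 + 3*10)/3 = -35690 - (-51)*(16 + 30)/3 = -35690 - (-51)*46/3 = -35690 - 1*(-782) = -35690 + 782 = -34908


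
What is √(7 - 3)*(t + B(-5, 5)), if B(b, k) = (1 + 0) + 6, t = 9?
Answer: 32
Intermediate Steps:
B(b, k) = 7 (B(b, k) = 1 + 6 = 7)
√(7 - 3)*(t + B(-5, 5)) = √(7 - 3)*(9 + 7) = √4*16 = 2*16 = 32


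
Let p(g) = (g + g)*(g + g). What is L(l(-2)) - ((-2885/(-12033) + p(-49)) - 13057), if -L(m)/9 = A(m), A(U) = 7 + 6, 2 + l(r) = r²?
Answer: 40139203/12033 ≈ 3335.8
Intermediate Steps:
l(r) = -2 + r²
A(U) = 13
L(m) = -117 (L(m) = -9*13 = -117)
p(g) = 4*g² (p(g) = (2*g)*(2*g) = 4*g²)
L(l(-2)) - ((-2885/(-12033) + p(-49)) - 13057) = -117 - ((-2885/(-12033) + 4*(-49)²) - 13057) = -117 - ((-2885*(-1/12033) + 4*2401) - 13057) = -117 - ((2885/12033 + 9604) - 13057) = -117 - (115567817/12033 - 13057) = -117 - 1*(-41547064/12033) = -117 + 41547064/12033 = 40139203/12033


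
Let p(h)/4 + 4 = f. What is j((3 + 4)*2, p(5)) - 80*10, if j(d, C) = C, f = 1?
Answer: -812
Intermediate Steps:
p(h) = -12 (p(h) = -16 + 4*1 = -16 + 4 = -12)
j((3 + 4)*2, p(5)) - 80*10 = -12 - 80*10 = -12 - 800 = -812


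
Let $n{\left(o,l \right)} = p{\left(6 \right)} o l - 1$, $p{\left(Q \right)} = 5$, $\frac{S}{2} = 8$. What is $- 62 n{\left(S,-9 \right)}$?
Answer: $44702$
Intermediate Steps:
$S = 16$ ($S = 2 \cdot 8 = 16$)
$n{\left(o,l \right)} = -1 + 5 l o$ ($n{\left(o,l \right)} = 5 o l - 1 = 5 l o - 1 = -1 + 5 l o$)
$- 62 n{\left(S,-9 \right)} = - 62 \left(-1 + 5 \left(-9\right) 16\right) = - 62 \left(-1 - 720\right) = \left(-62\right) \left(-721\right) = 44702$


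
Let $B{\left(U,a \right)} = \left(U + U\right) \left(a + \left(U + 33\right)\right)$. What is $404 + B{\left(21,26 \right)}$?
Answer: $3764$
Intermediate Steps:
$B{\left(U,a \right)} = 2 U \left(33 + U + a\right)$ ($B{\left(U,a \right)} = 2 U \left(a + \left(33 + U\right)\right) = 2 U \left(33 + U + a\right)$)
$404 + B{\left(21,26 \right)} = 404 + 2 \cdot 21 \left(33 + 21 + 26\right) = 404 + 2 \cdot 21 \cdot 80 = 404 + 3360 = 3764$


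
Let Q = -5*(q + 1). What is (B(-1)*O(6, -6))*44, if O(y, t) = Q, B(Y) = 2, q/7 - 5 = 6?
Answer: -34320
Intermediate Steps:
q = 77 (q = 35 + 7*6 = 35 + 42 = 77)
Q = -390 (Q = -5*(77 + 1) = -5*78 = -390)
O(y, t) = -390
(B(-1)*O(6, -6))*44 = (2*(-390))*44 = -780*44 = -34320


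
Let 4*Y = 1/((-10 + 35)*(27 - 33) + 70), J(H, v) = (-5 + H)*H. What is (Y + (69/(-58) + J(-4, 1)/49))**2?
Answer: 43389306601/206770278400 ≈ 0.20984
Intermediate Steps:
J(H, v) = H*(-5 + H)
Y = -1/320 (Y = 1/(4*((-10 + 35)*(27 - 33) + 70)) = 1/(4*(25*(-6) + 70)) = 1/(4*(-150 + 70)) = (1/4)/(-80) = (1/4)*(-1/80) = -1/320 ≈ -0.0031250)
(Y + (69/(-58) + J(-4, 1)/49))**2 = (-1/320 + (69/(-58) - 4*(-5 - 4)/49))**2 = (-1/320 + (69*(-1/58) - 4*(-9)*(1/49)))**2 = (-1/320 + (-69/58 + 36*(1/49)))**2 = (-1/320 + (-69/58 + 36/49))**2 = (-1/320 - 1293/2842)**2 = (-208301/454720)**2 = 43389306601/206770278400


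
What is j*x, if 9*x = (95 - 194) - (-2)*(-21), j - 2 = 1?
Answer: -47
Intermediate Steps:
j = 3 (j = 2 + 1 = 3)
x = -47/3 (x = ((95 - 194) - (-2)*(-21))/9 = (-99 - 1*42)/9 = (-99 - 42)/9 = (⅑)*(-141) = -47/3 ≈ -15.667)
j*x = 3*(-47/3) = -47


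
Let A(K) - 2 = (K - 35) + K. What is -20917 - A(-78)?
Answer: -20728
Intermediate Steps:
A(K) = -33 + 2*K (A(K) = 2 + ((K - 35) + K) = 2 + ((-35 + K) + K) = 2 + (-35 + 2*K) = -33 + 2*K)
-20917 - A(-78) = -20917 - (-33 + 2*(-78)) = -20917 - (-33 - 156) = -20917 - 1*(-189) = -20917 + 189 = -20728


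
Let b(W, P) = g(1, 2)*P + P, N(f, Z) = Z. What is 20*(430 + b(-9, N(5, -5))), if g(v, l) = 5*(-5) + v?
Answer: 10900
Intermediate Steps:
g(v, l) = -25 + v
b(W, P) = -23*P (b(W, P) = (-25 + 1)*P + P = -24*P + P = -23*P)
20*(430 + b(-9, N(5, -5))) = 20*(430 - 23*(-5)) = 20*(430 + 115) = 20*545 = 10900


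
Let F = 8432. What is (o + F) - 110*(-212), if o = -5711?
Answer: 26041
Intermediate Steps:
(o + F) - 110*(-212) = (-5711 + 8432) - 110*(-212) = 2721 + 23320 = 26041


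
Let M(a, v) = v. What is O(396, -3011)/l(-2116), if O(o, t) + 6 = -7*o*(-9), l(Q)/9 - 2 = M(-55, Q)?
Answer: -4157/3171 ≈ -1.3109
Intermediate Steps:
l(Q) = 18 + 9*Q
O(o, t) = -6 + 63*o (O(o, t) = -6 - 7*o*(-9) = -6 + 63*o)
O(396, -3011)/l(-2116) = (-6 + 63*396)/(18 + 9*(-2116)) = (-6 + 24948)/(18 - 19044) = 24942/(-19026) = 24942*(-1/19026) = -4157/3171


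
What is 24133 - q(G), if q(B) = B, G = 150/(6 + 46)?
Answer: 627383/26 ≈ 24130.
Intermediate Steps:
G = 75/26 (G = 150/52 = 150*(1/52) = 75/26 ≈ 2.8846)
24133 - q(G) = 24133 - 1*75/26 = 24133 - 75/26 = 627383/26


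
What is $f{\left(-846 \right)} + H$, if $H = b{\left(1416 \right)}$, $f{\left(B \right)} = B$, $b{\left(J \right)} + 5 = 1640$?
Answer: $789$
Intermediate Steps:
$b{\left(J \right)} = 1635$ ($b{\left(J \right)} = -5 + 1640 = 1635$)
$H = 1635$
$f{\left(-846 \right)} + H = -846 + 1635 = 789$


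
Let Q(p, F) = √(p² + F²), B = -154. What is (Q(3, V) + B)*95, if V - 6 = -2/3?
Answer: -14630 + 95*√337/3 ≈ -14049.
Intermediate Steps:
V = 16/3 (V = 6 - 2/3 = 6 - 2*⅓ = 6 - ⅔ = 16/3 ≈ 5.3333)
Q(p, F) = √(F² + p²)
(Q(3, V) + B)*95 = (√((16/3)² + 3²) - 154)*95 = (√(256/9 + 9) - 154)*95 = (√(337/9) - 154)*95 = (√337/3 - 154)*95 = (-154 + √337/3)*95 = -14630 + 95*√337/3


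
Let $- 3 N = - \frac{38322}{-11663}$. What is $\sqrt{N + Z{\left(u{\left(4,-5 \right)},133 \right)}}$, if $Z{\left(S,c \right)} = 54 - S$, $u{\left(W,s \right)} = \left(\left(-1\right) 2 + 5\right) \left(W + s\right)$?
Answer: $\frac{\sqrt{7604474271}}{11663} \approx 7.4769$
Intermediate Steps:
$u{\left(W,s \right)} = 3 W + 3 s$ ($u{\left(W,s \right)} = \left(-2 + 5\right) \left(W + s\right) = 3 \left(W + s\right) = 3 W + 3 s$)
$N = - \frac{12774}{11663}$ ($N = - \frac{\left(-38322\right) \frac{1}{-11663}}{3} = - \frac{\left(-38322\right) \left(- \frac{1}{11663}\right)}{3} = \left(- \frac{1}{3}\right) \frac{38322}{11663} = - \frac{12774}{11663} \approx -1.0953$)
$\sqrt{N + Z{\left(u{\left(4,-5 \right)},133 \right)}} = \sqrt{- \frac{12774}{11663} - \left(-54 - 15 + 12\right)} = \sqrt{- \frac{12774}{11663} + \left(54 - \left(12 - 15\right)\right)} = \sqrt{- \frac{12774}{11663} + \left(54 - -3\right)} = \sqrt{- \frac{12774}{11663} + \left(54 + 3\right)} = \sqrt{- \frac{12774}{11663} + 57} = \sqrt{\frac{652017}{11663}} = \frac{\sqrt{7604474271}}{11663}$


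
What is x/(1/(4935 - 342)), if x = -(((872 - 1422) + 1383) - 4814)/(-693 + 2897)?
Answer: 18284733/2204 ≈ 8296.2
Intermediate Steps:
x = 3981/2204 (x = -((-550 + 1383) - 4814)/2204 = -(833 - 4814)/2204 = -(-3981)/2204 = -1*(-3981/2204) = 3981/2204 ≈ 1.8063)
x/(1/(4935 - 342)) = 3981/(2204*(1/(4935 - 342))) = 3981/(2204*(1/4593)) = (3981/2204)*4593 = 18284733/2204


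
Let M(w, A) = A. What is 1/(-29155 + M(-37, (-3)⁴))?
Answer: -1/29074 ≈ -3.4395e-5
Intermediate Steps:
1/(-29155 + M(-37, (-3)⁴)) = 1/(-29155 + (-3)⁴) = 1/(-29155 + 81) = 1/(-29074) = -1/29074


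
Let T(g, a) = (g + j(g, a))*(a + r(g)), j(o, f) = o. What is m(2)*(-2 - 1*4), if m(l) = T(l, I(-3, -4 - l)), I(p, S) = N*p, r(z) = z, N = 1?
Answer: 24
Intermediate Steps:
I(p, S) = p (I(p, S) = 1*p = p)
T(g, a) = 2*g*(a + g) (T(g, a) = (g + g)*(a + g) = (2*g)*(a + g) = 2*g*(a + g))
m(l) = 2*l*(-3 + l)
m(2)*(-2 - 1*4) = (2*2*(-3 + 2))*(-2 - 1*4) = (2*2*(-1))*(-2 - 4) = -4*(-6) = 24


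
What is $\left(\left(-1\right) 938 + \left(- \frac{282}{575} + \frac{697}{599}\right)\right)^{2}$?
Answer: $\frac{104224886265696849}{118628580625} \approx 8.7858 \cdot 10^{5}$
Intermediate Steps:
$\left(\left(-1\right) 938 + \left(- \frac{282}{575} + \frac{697}{599}\right)\right)^{2} = \left(-938 + \left(\left(-282\right) \frac{1}{575} + 697 \cdot \frac{1}{599}\right)\right)^{2} = \left(-938 + \left(- \frac{282}{575} + \frac{697}{599}\right)\right)^{2} = \left(-938 + \frac{231857}{344425}\right)^{2} = \left(- \frac{322838793}{344425}\right)^{2} = \frac{104224886265696849}{118628580625}$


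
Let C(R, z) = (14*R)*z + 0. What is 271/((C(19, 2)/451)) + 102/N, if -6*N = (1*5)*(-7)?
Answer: 657617/2660 ≈ 247.22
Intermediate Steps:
C(R, z) = 14*R*z (C(R, z) = 14*R*z + 0 = 14*R*z)
N = 35/6 (N = -1*5*(-7)/6 = -5*(-7)/6 = -⅙*(-35) = 35/6 ≈ 5.8333)
271/((C(19, 2)/451)) + 102/N = 271/(((14*19*2)/451)) + 102/(35/6) = 271/((532*(1/451))) + 102*(6/35) = 271/(532/451) + 612/35 = 271*(451/532) + 612/35 = 122221/532 + 612/35 = 657617/2660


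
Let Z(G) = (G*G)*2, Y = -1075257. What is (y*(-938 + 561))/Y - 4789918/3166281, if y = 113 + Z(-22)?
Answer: -142963562927/126095029971 ≈ -1.1338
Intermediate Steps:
Z(G) = 2*G**2 (Z(G) = G**2*2 = 2*G**2)
y = 1081 (y = 113 + 2*(-22)**2 = 113 + 2*484 = 113 + 968 = 1081)
(y*(-938 + 561))/Y - 4789918/3166281 = (1081*(-938 + 561))/(-1075257) - 4789918/3166281 = (1081*(-377))*(-1/1075257) - 4789918*1/3166281 = -407537*(-1/1075257) - 4789918/3166281 = 407537/1075257 - 4789918/3166281 = -142963562927/126095029971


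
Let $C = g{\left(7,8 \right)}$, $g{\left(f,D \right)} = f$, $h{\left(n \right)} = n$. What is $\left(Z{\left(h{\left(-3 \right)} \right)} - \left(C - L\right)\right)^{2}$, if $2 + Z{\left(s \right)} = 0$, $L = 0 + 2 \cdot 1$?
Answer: $49$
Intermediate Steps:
$L = 2$ ($L = 0 + 2 = 2$)
$Z{\left(s \right)} = -2$ ($Z{\left(s \right)} = -2 + 0 = -2$)
$C = 7$
$\left(Z{\left(h{\left(-3 \right)} \right)} - \left(C - L\right)\right)^{2} = \left(-2 + \left(2 - 7\right)\right)^{2} = \left(-2 - 5\right)^{2} = \left(-7\right)^{2} = 49$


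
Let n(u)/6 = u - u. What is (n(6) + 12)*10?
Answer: 120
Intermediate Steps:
n(u) = 0 (n(u) = 6*(u - u) = 6*0 = 0)
(n(6) + 12)*10 = (0 + 12)*10 = 12*10 = 120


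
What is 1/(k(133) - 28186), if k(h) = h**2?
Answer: -1/10497 ≈ -9.5265e-5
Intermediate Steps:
1/(k(133) - 28186) = 1/(133**2 - 28186) = 1/(17689 - 28186) = 1/(-10497) = -1/10497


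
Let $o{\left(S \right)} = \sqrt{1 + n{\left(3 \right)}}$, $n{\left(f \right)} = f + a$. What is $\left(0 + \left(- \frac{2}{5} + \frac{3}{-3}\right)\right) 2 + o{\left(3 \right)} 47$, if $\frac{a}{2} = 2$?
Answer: $- \frac{14}{5} + 94 \sqrt{2} \approx 130.14$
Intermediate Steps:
$a = 4$ ($a = 2 \cdot 2 = 4$)
$n{\left(f \right)} = 4 + f$ ($n{\left(f \right)} = f + 4 = 4 + f$)
$o{\left(S \right)} = 2 \sqrt{2}$ ($o{\left(S \right)} = \sqrt{1 + \left(4 + 3\right)} = \sqrt{1 + 7} = \sqrt{8} = 2 \sqrt{2}$)
$\left(0 + \left(- \frac{2}{5} + \frac{3}{-3}\right)\right) 2 + o{\left(3 \right)} 47 = \left(0 + \left(- \frac{2}{5} + \frac{3}{-3}\right)\right) 2 + 2 \sqrt{2} \cdot 47 = \left(0 + \left(\left(-2\right) \frac{1}{5} + 3 \left(- \frac{1}{3}\right)\right)\right) 2 + 94 \sqrt{2} = \left(0 - \frac{7}{5}\right) 2 + 94 \sqrt{2} = \left(- \frac{7}{5}\right) 2 + 94 \sqrt{2} = - \frac{14}{5} + 94 \sqrt{2}$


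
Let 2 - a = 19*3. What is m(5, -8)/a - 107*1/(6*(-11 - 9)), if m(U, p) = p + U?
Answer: 1249/1320 ≈ 0.94621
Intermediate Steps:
m(U, p) = U + p
a = -55 (a = 2 - 19*3 = 2 - 1*57 = 2 - 57 = -55)
m(5, -8)/a - 107*1/(6*(-11 - 9)) = (5 - 8)/(-55) - 107*1/(6*(-11 - 9)) = -3*(-1/55) - 107/((-20*6)) = 3/55 - 107/(-120) = 3/55 - 107*(-1/120) = 3/55 + 107/120 = 1249/1320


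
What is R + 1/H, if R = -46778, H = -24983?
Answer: -1168654775/24983 ≈ -46778.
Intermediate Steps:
R + 1/H = -46778 + 1/(-24983) = -46778 - 1/24983 = -1168654775/24983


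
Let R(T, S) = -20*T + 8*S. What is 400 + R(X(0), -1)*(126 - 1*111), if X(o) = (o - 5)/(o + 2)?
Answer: 1030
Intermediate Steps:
X(o) = (-5 + o)/(2 + o)
400 + R(X(0), -1)*(126 - 1*111) = 400 + (-20*(-5 + 0)/(2 + 0) + 8*(-1))*(126 - 1*111) = 400 + (-20*(-5)/2 - 8)*(126 - 111) = 400 + (-10*(-5) - 8)*15 = 400 + (-20*(-5/2) - 8)*15 = 400 + (50 - 8)*15 = 400 + 42*15 = 400 + 630 = 1030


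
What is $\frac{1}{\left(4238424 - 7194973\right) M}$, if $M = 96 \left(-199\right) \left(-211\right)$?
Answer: $- \frac{1}{11917683452256} \approx -8.3909 \cdot 10^{-14}$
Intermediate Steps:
$M = 4030944$ ($M = \left(-19104\right) \left(-211\right) = 4030944$)
$\frac{1}{\left(4238424 - 7194973\right) M} = \frac{1}{\left(4238424 - 7194973\right) 4030944} = \frac{1}{-2956549} \cdot \frac{1}{4030944} = \left(- \frac{1}{2956549}\right) \frac{1}{4030944} = - \frac{1}{11917683452256}$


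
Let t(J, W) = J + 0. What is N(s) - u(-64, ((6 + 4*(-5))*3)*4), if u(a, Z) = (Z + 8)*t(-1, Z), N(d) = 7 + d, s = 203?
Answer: 50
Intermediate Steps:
t(J, W) = J
u(a, Z) = -8 - Z (u(a, Z) = (Z + 8)*(-1) = (8 + Z)*(-1) = -8 - Z)
N(s) - u(-64, ((6 + 4*(-5))*3)*4) = (7 + 203) - (-8 - (6 + 4*(-5))*3*4) = 210 - (-8 - (6 - 20)*3*4) = 210 - (-8 - (-14*3)*4) = 210 - (-8 - (-42)*4) = 210 - (-8 - 1*(-168)) = 210 - (-8 + 168) = 210 - 1*160 = 210 - 160 = 50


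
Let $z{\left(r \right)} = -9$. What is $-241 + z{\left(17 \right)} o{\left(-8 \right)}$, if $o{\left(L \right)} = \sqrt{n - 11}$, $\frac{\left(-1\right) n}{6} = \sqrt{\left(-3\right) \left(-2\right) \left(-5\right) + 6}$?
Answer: $-241 - 9 \sqrt{-11 - 12 i \sqrt{6}} \approx -269.73 + 41.432 i$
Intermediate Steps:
$n = - 12 i \sqrt{6}$ ($n = - 6 \sqrt{\left(-3\right) \left(-2\right) \left(-5\right) + 6} = - 6 \sqrt{6 \left(-5\right) + 6} = - 6 \sqrt{-30 + 6} = - 6 \sqrt{-24} = - 6 \cdot 2 i \sqrt{6} = - 12 i \sqrt{6} \approx - 29.394 i$)
$o{\left(L \right)} = \sqrt{-11 - 12 i \sqrt{6}}$ ($o{\left(L \right)} = \sqrt{- 12 i \sqrt{6} - 11} = \sqrt{-11 - 12 i \sqrt{6}}$)
$-241 + z{\left(17 \right)} o{\left(-8 \right)} = -241 - 9 \sqrt{-11 - 12 i \sqrt{6}}$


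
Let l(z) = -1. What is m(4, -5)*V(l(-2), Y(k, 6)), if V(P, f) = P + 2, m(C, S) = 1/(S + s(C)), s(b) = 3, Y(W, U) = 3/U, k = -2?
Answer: -½ ≈ -0.50000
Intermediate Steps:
m(C, S) = 1/(3 + S) (m(C, S) = 1/(S + 3) = 1/(3 + S))
V(P, f) = 2 + P
m(4, -5)*V(l(-2), Y(k, 6)) = (2 - 1)/(3 - 5) = 1/(-2) = -½*1 = -½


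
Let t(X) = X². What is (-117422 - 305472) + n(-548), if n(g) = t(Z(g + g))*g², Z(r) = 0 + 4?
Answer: 4381970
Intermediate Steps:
Z(r) = 4
n(g) = 16*g² (n(g) = 4²*g² = 16*g²)
(-117422 - 305472) + n(-548) = (-117422 - 305472) + 16*(-548)² = -422894 + 16*300304 = -422894 + 4804864 = 4381970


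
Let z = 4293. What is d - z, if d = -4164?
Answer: -8457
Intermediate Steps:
d - z = -4164 - 1*4293 = -4164 - 4293 = -8457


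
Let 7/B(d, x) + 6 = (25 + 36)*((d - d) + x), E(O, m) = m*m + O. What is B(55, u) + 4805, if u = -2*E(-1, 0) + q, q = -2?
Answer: 28823/6 ≈ 4803.8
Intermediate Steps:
E(O, m) = O + m² (E(O, m) = m² + O = O + m²)
u = 0 (u = -2*(-1 + 0²) - 2 = -2*(-1 + 0) - 2 = -2*(-1) - 2 = 2 - 2 = 0)
B(d, x) = 7/(-6 + 61*x) (B(d, x) = 7/(-6 + (25 + 36)*((d - d) + x)) = 7/(-6 + 61*(0 + x)) = 7/(-6 + 61*x))
B(55, u) + 4805 = 7/(-6 + 61*0) + 4805 = 7/(-6 + 0) + 4805 = 7/(-6) + 4805 = 7*(-⅙) + 4805 = -7/6 + 4805 = 28823/6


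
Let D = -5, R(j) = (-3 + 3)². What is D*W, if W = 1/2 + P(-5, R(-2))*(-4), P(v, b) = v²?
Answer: 995/2 ≈ 497.50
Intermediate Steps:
R(j) = 0 (R(j) = 0² = 0)
W = -199/2 (W = 1/2 + (-5)²*(-4) = 1*(½) + 25*(-4) = ½ - 100 = -199/2 ≈ -99.500)
D*W = -5*(-199/2) = 995/2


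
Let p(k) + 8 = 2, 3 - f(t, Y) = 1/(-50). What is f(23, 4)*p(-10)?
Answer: -453/25 ≈ -18.120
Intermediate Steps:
f(t, Y) = 151/50 (f(t, Y) = 3 - 1/(-50) = 3 - 1*(-1/50) = 3 + 1/50 = 151/50)
p(k) = -6 (p(k) = -8 + 2 = -6)
f(23, 4)*p(-10) = (151/50)*(-6) = -453/25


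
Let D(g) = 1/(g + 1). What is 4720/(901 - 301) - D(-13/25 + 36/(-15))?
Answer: 671/80 ≈ 8.3875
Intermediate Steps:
D(g) = 1/(1 + g)
4720/(901 - 301) - D(-13/25 + 36/(-15)) = 4720/(901 - 301) - 1/(1 + (-13/25 + 36/(-15))) = 4720/600 - 1/(1 + (-13*1/25 + 36*(-1/15))) = 4720*(1/600) - 1/(1 + (-13/25 - 12/5)) = 118/15 - 1/(1 - 73/25) = 118/15 - 1/(-48/25) = 118/15 - 1*(-25/48) = 118/15 + 25/48 = 671/80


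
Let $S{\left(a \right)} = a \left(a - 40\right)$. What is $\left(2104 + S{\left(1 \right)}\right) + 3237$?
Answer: $5302$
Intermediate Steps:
$S{\left(a \right)} = a \left(-40 + a\right)$
$\left(2104 + S{\left(1 \right)}\right) + 3237 = \left(2104 + 1 \left(-40 + 1\right)\right) + 3237 = \left(2104 + 1 \left(-39\right)\right) + 3237 = \left(2104 - 39\right) + 3237 = 2065 + 3237 = 5302$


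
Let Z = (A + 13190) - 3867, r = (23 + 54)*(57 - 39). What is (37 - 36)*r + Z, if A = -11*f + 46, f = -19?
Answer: 10964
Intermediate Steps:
r = 1386 (r = 77*18 = 1386)
A = 255 (A = -11*(-19) + 46 = 209 + 46 = 255)
Z = 9578 (Z = (255 + 13190) - 3867 = 13445 - 3867 = 9578)
(37 - 36)*r + Z = (37 - 36)*1386 + 9578 = 1*1386 + 9578 = 1386 + 9578 = 10964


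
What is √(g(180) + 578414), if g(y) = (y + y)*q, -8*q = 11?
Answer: √577919 ≈ 760.21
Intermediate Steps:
q = -11/8 (q = -⅛*11 = -11/8 ≈ -1.3750)
g(y) = -11*y/4 (g(y) = (y + y)*(-11/8) = (2*y)*(-11/8) = -11*y/4)
√(g(180) + 578414) = √(-11/4*180 + 578414) = √(-495 + 578414) = √577919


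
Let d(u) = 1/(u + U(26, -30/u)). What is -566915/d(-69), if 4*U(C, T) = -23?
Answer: 169507585/4 ≈ 4.2377e+7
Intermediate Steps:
U(C, T) = -23/4 (U(C, T) = (1/4)*(-23) = -23/4)
d(u) = 1/(-23/4 + u) (d(u) = 1/(u - 23/4) = 1/(-23/4 + u))
-566915/d(-69) = -566915/(4/(-23 + 4*(-69))) = -566915/(4/(-23 - 276)) = -566915/(4/(-299)) = -566915/(4*(-1/299)) = -566915/(-4/299) = -566915*(-299/4) = 169507585/4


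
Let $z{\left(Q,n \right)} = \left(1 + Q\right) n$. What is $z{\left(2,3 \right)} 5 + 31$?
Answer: $76$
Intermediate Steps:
$z{\left(Q,n \right)} = n \left(1 + Q\right)$
$z{\left(2,3 \right)} 5 + 31 = 3 \left(1 + 2\right) 5 + 31 = 3 \cdot 3 \cdot 5 + 31 = 9 \cdot 5 + 31 = 45 + 31 = 76$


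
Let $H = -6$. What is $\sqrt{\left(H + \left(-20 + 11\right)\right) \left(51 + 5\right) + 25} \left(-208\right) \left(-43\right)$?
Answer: $8944 i \sqrt{815} \approx 2.5534 \cdot 10^{5} i$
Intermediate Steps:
$\sqrt{\left(H + \left(-20 + 11\right)\right) \left(51 + 5\right) + 25} \left(-208\right) \left(-43\right) = \sqrt{\left(-6 + \left(-20 + 11\right)\right) \left(51 + 5\right) + 25} \left(-208\right) \left(-43\right) = \sqrt{\left(-6 - 9\right) 56 + 25} \left(-208\right) \left(-43\right) = \sqrt{\left(-15\right) 56 + 25} \left(-208\right) \left(-43\right) = \sqrt{-840 + 25} \left(-208\right) \left(-43\right) = \sqrt{-815} \left(-208\right) \left(-43\right) = i \sqrt{815} \left(-208\right) \left(-43\right) = - 208 i \sqrt{815} \left(-43\right) = 8944 i \sqrt{815}$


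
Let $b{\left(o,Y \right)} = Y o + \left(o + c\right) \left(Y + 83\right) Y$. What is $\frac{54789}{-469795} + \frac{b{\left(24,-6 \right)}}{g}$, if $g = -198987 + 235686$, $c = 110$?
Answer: $- \frac{10387473617}{5747002235} \approx -1.8075$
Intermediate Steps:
$g = 36699$
$b{\left(o,Y \right)} = Y o + Y \left(83 + Y\right) \left(110 + o\right)$ ($b{\left(o,Y \right)} = Y o + \left(o + 110\right) \left(Y + 83\right) Y = Y o + \left(110 + o\right) \left(83 + Y\right) Y = Y o + \left(83 + Y\right) \left(110 + o\right) Y = Y o + Y \left(83 + Y\right) \left(110 + o\right)$)
$\frac{54789}{-469795} + \frac{b{\left(24,-6 \right)}}{g} = \frac{54789}{-469795} + \frac{\left(-6\right) \left(9130 + 84 \cdot 24 + 110 \left(-6\right) - 144\right)}{36699} = 54789 \left(- \frac{1}{469795}\right) + - 6 \left(9130 + 2016 - 660 - 144\right) \frac{1}{36699} = - \frac{54789}{469795} + \left(-6\right) 10342 \cdot \frac{1}{36699} = - \frac{54789}{469795} - \frac{20684}{12233} = - \frac{10387473617}{5747002235}$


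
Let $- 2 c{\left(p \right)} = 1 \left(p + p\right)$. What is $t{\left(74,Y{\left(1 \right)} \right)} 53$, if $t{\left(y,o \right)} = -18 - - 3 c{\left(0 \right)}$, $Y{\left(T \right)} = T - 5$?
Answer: $-954$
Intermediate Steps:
$Y{\left(T \right)} = -5 + T$
$c{\left(p \right)} = - p$ ($c{\left(p \right)} = - \frac{1 \left(p + p\right)}{2} = - \frac{1 \cdot 2 p}{2} = - \frac{2 p}{2} = - p$)
$t{\left(y,o \right)} = -18$ ($t{\left(y,o \right)} = -18 - - 3 \left(\left(-1\right) 0\right) = -18 - \left(-3\right) 0 = -18 - 0 = -18 + 0 = -18$)
$t{\left(74,Y{\left(1 \right)} \right)} 53 = \left(-18\right) 53 = -954$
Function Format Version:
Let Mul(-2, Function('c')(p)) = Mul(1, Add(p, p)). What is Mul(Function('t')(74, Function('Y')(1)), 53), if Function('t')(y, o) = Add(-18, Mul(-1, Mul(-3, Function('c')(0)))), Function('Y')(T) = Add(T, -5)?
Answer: -954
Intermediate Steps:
Function('Y')(T) = Add(-5, T)
Function('c')(p) = Mul(-1, p) (Function('c')(p) = Mul(Rational(-1, 2), Mul(1, Add(p, p))) = Mul(Rational(-1, 2), Mul(1, Mul(2, p))) = Mul(Rational(-1, 2), Mul(2, p)) = Mul(-1, p))
Function('t')(y, o) = -18 (Function('t')(y, o) = Add(-18, Mul(-1, Mul(-3, Mul(-1, 0)))) = Add(-18, Mul(-1, Mul(-3, 0))) = Add(-18, Mul(-1, 0)) = Add(-18, 0) = -18)
Mul(Function('t')(74, Function('Y')(1)), 53) = Mul(-18, 53) = -954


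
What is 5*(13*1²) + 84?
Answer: 149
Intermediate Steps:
5*(13*1²) + 84 = 5*(13*1) + 84 = 5*13 + 84 = 65 + 84 = 149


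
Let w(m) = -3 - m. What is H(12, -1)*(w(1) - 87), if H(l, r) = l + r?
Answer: -1001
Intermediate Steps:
H(12, -1)*(w(1) - 87) = (12 - 1)*((-3 - 1*1) - 87) = 11*((-3 - 1) - 87) = 11*(-4 - 87) = 11*(-91) = -1001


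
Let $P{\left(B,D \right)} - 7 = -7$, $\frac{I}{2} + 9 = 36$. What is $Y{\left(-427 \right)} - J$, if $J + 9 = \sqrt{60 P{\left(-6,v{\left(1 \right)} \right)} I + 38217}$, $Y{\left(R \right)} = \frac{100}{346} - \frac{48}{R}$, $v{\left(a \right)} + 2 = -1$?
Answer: $\frac{694493}{73871} - \sqrt{38217} \approx -186.09$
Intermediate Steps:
$I = 54$ ($I = -18 + 2 \cdot 36 = -18 + 72 = 54$)
$v{\left(a \right)} = -3$ ($v{\left(a \right)} = -2 - 1 = -3$)
$P{\left(B,D \right)} = 0$ ($P{\left(B,D \right)} = 7 - 7 = 0$)
$Y{\left(R \right)} = \frac{50}{173} - \frac{48}{R}$ ($Y{\left(R \right)} = 100 \cdot \frac{1}{346} - \frac{48}{R} = \frac{50}{173} - \frac{48}{R}$)
$J = -9 + \sqrt{38217}$ ($J = -9 + \sqrt{60 \cdot 0 \cdot 54 + 38217} = -9 + \sqrt{0 \cdot 54 + 38217} = -9 + \sqrt{0 + 38217} = -9 + \sqrt{38217} \approx 186.49$)
$Y{\left(-427 \right)} - J = \left(\frac{50}{173} - \frac{48}{-427}\right) - \left(-9 + \sqrt{38217}\right) = \left(\frac{50}{173} - - \frac{48}{427}\right) + \left(9 - \sqrt{38217}\right) = \left(\frac{50}{173} + \frac{48}{427}\right) + \left(9 - \sqrt{38217}\right) = \frac{29654}{73871} + \left(9 - \sqrt{38217}\right) = \frac{694493}{73871} - \sqrt{38217}$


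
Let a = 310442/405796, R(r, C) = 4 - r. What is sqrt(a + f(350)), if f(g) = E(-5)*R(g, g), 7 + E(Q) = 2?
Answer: sqrt(71251439269378)/202898 ≈ 41.602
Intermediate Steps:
E(Q) = -5 (E(Q) = -7 + 2 = -5)
f(g) = -20 + 5*g (f(g) = -5*(4 - g) = -20 + 5*g)
a = 155221/202898 (a = 310442*(1/405796) = 155221/202898 ≈ 0.76502)
sqrt(a + f(350)) = sqrt(155221/202898 + (-20 + 5*350)) = sqrt(155221/202898 + (-20 + 1750)) = sqrt(155221/202898 + 1730) = sqrt(351168761/202898) = sqrt(71251439269378)/202898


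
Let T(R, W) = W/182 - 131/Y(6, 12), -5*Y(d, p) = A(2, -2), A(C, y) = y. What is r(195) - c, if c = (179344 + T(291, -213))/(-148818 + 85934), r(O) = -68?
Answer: -372835797/5722444 ≈ -65.153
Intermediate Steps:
Y(d, p) = ⅖ (Y(d, p) = -⅕*(-2) = ⅖)
T(R, W) = -655/2 + W/182 (T(R, W) = W/182 - 131/⅖ = W*(1/182) - 131*5/2 = W/182 - 655/2 = -655/2 + W/182)
c = -16290395/5722444 (c = (179344 + (-655/2 + (1/182)*(-213)))/(-148818 + 85934) = (179344 + (-655/2 - 213/182))/(-62884) = (179344 - 29909/91)*(-1/62884) = (16290395/91)*(-1/62884) = -16290395/5722444 ≈ -2.8468)
r(195) - c = -68 - 1*(-16290395/5722444) = -68 + 16290395/5722444 = -372835797/5722444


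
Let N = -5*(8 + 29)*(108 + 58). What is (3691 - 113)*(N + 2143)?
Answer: -102212726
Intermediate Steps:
N = -30710 (N = -185*166 = -5*6142 = -30710)
(3691 - 113)*(N + 2143) = (3691 - 113)*(-30710 + 2143) = 3578*(-28567) = -102212726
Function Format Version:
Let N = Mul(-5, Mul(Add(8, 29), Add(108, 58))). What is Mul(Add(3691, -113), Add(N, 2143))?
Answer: -102212726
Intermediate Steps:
N = -30710 (N = Mul(-5, Mul(37, 166)) = Mul(-5, 6142) = -30710)
Mul(Add(3691, -113), Add(N, 2143)) = Mul(Add(3691, -113), Add(-30710, 2143)) = Mul(3578, -28567) = -102212726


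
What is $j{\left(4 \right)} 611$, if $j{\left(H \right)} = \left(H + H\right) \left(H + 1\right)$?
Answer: $24440$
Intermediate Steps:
$j{\left(H \right)} = 2 H \left(1 + H\right)$
$j{\left(4 \right)} 611 = 2 \cdot 4 \left(1 + 4\right) 611 = 2 \cdot 4 \cdot 5 \cdot 611 = 40 \cdot 611 = 24440$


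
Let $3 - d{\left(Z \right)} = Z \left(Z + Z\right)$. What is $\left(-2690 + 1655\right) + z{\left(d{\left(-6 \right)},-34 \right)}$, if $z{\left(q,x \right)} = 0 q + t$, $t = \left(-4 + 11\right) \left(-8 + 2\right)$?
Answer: $-1077$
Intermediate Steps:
$d{\left(Z \right)} = 3 - 2 Z^{2}$ ($d{\left(Z \right)} = 3 - Z \left(Z + Z\right) = 3 - Z 2 Z = 3 - 2 Z^{2}$)
$t = -42$ ($t = 7 \left(-6\right) = -42$)
$z{\left(q,x \right)} = -42$ ($z{\left(q,x \right)} = 0 q - 42 = 0 - 42 = -42$)
$\left(-2690 + 1655\right) + z{\left(d{\left(-6 \right)},-34 \right)} = \left(-2690 + 1655\right) - 42 = -1035 - 42 = -1077$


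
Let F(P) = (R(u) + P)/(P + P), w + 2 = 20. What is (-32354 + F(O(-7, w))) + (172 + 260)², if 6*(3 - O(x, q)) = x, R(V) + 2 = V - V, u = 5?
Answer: 7713513/50 ≈ 1.5427e+5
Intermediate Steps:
R(V) = -2 (R(V) = -2 + (V - V) = -2 + 0 = -2)
w = 18 (w = -2 + 20 = 18)
O(x, q) = 3 - x/6
F(P) = (-2 + P)/(2*P) (F(P) = (-2 + P)/(P + P) = (-2 + P)/((2*P)) = (-2 + P)*(1/(2*P)) = (-2 + P)/(2*P))
(-32354 + F(O(-7, w))) + (172 + 260)² = (-32354 + (-2 + (3 - ⅙*(-7)))/(2*(3 - ⅙*(-7)))) + (172 + 260)² = (-32354 + (-2 + (3 + 7/6))/(2*(3 + 7/6))) + 432² = (-32354 + (-2 + 25/6)/(2*(25/6))) + 186624 = (-32354 + (½)*(6/25)*(13/6)) + 186624 = (-32354 + 13/50) + 186624 = -1617687/50 + 186624 = 7713513/50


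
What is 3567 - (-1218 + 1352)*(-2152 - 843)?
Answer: 404897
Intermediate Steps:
3567 - (-1218 + 1352)*(-2152 - 843) = 3567 - 134*(-2995) = 3567 - 1*(-401330) = 3567 + 401330 = 404897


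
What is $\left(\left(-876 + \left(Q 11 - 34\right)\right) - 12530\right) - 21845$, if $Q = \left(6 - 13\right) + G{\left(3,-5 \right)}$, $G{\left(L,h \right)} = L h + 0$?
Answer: $-35527$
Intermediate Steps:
$G{\left(L,h \right)} = L h$
$Q = -22$ ($Q = \left(6 - 13\right) + 3 \left(-5\right) = -7 - 15 = -22$)
$\left(\left(-876 + \left(Q 11 - 34\right)\right) - 12530\right) - 21845 = \left(\left(-876 - 276\right) - 12530\right) - 21845 = \left(-1152 - 12530\right) - 21845 = -13682 - 21845 = -35527$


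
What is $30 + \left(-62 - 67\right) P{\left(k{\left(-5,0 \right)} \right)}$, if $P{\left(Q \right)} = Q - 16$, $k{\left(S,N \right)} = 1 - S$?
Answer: $1320$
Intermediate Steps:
$P{\left(Q \right)} = -16 + Q$ ($P{\left(Q \right)} = Q - 16 = -16 + Q$)
$30 + \left(-62 - 67\right) P{\left(k{\left(-5,0 \right)} \right)} = 30 + \left(-62 - 67\right) \left(-16 + \left(1 - -5\right)\right) = 30 + \left(-62 - 67\right) \left(-16 + \left(1 + 5\right)\right) = 30 - 129 \left(-16 + 6\right) = 30 - -1290 = 30 + 1290 = 1320$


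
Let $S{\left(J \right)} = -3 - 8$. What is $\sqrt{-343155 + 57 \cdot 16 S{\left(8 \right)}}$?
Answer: $3 i \sqrt{39243} \approx 594.29 i$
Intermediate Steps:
$S{\left(J \right)} = -11$ ($S{\left(J \right)} = -3 - 8 = -11$)
$\sqrt{-343155 + 57 \cdot 16 S{\left(8 \right)}} = \sqrt{-343155 + 57 \cdot 16 \left(-11\right)} = \sqrt{-343155 + 912 \left(-11\right)} = \sqrt{-343155 - 10032} = \sqrt{-353187} = 3 i \sqrt{39243}$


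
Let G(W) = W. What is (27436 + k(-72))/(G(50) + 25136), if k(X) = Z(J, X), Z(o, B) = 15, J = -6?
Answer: 27451/25186 ≈ 1.0899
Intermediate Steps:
k(X) = 15
(27436 + k(-72))/(G(50) + 25136) = (27436 + 15)/(50 + 25136) = 27451/25186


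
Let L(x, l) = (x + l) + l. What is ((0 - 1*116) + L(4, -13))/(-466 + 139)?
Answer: 46/109 ≈ 0.42202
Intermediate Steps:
L(x, l) = x + 2*l (L(x, l) = (l + x) + l = x + 2*l)
((0 - 1*116) + L(4, -13))/(-466 + 139) = ((0 - 1*116) + (4 + 2*(-13)))/(-466 + 139) = ((0 - 116) + (4 - 26))/(-327) = (-116 - 22)*(-1/327) = -138*(-1/327) = 46/109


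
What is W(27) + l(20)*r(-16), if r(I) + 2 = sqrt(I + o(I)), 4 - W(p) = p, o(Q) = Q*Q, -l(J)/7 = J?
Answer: 257 - 560*sqrt(15) ≈ -1911.9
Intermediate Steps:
l(J) = -7*J
o(Q) = Q**2
W(p) = 4 - p
r(I) = -2 + sqrt(I + I**2)
W(27) + l(20)*r(-16) = (4 - 1*27) + (-7*20)*(-2 + sqrt(-16*(1 - 16))) = (4 - 27) - 140*(-2 + sqrt(-16*(-15))) = -23 - 140*(-2 + sqrt(240)) = -23 - 140*(-2 + 4*sqrt(15)) = -23 + (280 - 560*sqrt(15)) = 257 - 560*sqrt(15)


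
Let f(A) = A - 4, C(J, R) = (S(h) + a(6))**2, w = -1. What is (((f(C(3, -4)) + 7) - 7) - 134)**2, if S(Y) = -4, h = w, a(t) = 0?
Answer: 14884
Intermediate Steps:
h = -1
C(J, R) = 16 (C(J, R) = (-4 + 0)**2 = (-4)**2 = 16)
f(A) = -4 + A
(((f(C(3, -4)) + 7) - 7) - 134)**2 = ((((-4 + 16) + 7) - 7) - 134)**2 = (((12 + 7) - 7) - 134)**2 = ((19 - 7) - 134)**2 = (12 - 134)**2 = (-122)**2 = 14884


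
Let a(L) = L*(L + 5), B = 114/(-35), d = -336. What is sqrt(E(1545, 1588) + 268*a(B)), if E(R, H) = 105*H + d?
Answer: 2*sqrt(50495307)/35 ≈ 406.06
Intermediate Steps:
E(R, H) = -336 + 105*H (E(R, H) = 105*H - 336 = -336 + 105*H)
B = -114/35 (B = 114*(-1/35) = -114/35 ≈ -3.2571)
a(L) = L*(5 + L)
sqrt(E(1545, 1588) + 268*a(B)) = sqrt((-336 + 105*1588) + 268*(-114*(5 - 114/35)/35)) = sqrt((-336 + 166740) + 268*(-114/35*61/35)) = sqrt(166404 + 268*(-6954/1225)) = sqrt(166404 - 1863672/1225) = sqrt(201981228/1225) = 2*sqrt(50495307)/35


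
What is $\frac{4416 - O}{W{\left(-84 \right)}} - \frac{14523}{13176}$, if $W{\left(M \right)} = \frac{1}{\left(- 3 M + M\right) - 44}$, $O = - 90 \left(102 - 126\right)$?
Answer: $\frac{1228630807}{4392} \approx 2.7974 \cdot 10^{5}$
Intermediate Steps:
$O = 2160$ ($O = - 90 \left(102 - 126\right) = \left(-90\right) \left(-24\right) = 2160$)
$W{\left(M \right)} = \frac{1}{-44 - 2 M}$ ($W{\left(M \right)} = \frac{1}{- 2 M - 44} = \frac{1}{-44 - 2 M}$)
$\frac{4416 - O}{W{\left(-84 \right)}} - \frac{14523}{13176} = \frac{4416 - 2160}{\left(-1\right) \frac{1}{44 + 2 \left(-84\right)}} - \frac{14523}{13176} = \frac{4416 - 2160}{\left(-1\right) \frac{1}{44 - 168}} - \frac{4841}{4392} = \frac{2256}{\left(-1\right) \frac{1}{-124}} - \frac{4841}{4392} = \frac{2256}{\left(-1\right) \left(- \frac{1}{124}\right)} - \frac{4841}{4392} = 2256 \frac{1}{\frac{1}{124}} - \frac{4841}{4392} = 2256 \cdot 124 - \frac{4841}{4392} = 279744 - \frac{4841}{4392} = \frac{1228630807}{4392}$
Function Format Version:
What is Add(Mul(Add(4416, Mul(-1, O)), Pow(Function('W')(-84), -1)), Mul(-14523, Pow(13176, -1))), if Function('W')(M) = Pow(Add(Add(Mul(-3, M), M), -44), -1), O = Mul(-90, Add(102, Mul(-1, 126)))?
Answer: Rational(1228630807, 4392) ≈ 2.7974e+5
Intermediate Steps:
O = 2160 (O = Mul(-90, Add(102, -126)) = Mul(-90, -24) = 2160)
Function('W')(M) = Pow(Add(-44, Mul(-2, M)), -1) (Function('W')(M) = Pow(Add(Mul(-2, M), -44), -1) = Pow(Add(-44, Mul(-2, M)), -1))
Add(Mul(Add(4416, Mul(-1, O)), Pow(Function('W')(-84), -1)), Mul(-14523, Pow(13176, -1))) = Add(Mul(Add(4416, Mul(-1, 2160)), Pow(Mul(-1, Pow(Add(44, Mul(2, -84)), -1)), -1)), Mul(-14523, Pow(13176, -1))) = Add(Mul(Add(4416, -2160), Pow(Mul(-1, Pow(Add(44, -168), -1)), -1)), Mul(-14523, Rational(1, 13176))) = Add(Mul(2256, Pow(Mul(-1, Pow(-124, -1)), -1)), Rational(-4841, 4392)) = Add(Mul(2256, Pow(Mul(-1, Rational(-1, 124)), -1)), Rational(-4841, 4392)) = Add(Mul(2256, Pow(Rational(1, 124), -1)), Rational(-4841, 4392)) = Add(Mul(2256, 124), Rational(-4841, 4392)) = Add(279744, Rational(-4841, 4392)) = Rational(1228630807, 4392)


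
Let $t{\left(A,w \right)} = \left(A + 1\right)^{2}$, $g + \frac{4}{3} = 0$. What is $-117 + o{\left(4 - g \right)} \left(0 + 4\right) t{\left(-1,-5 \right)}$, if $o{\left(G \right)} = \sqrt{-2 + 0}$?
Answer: $-117$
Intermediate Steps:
$g = - \frac{4}{3}$ ($g = - \frac{4}{3} + 0 = - \frac{4}{3} \approx -1.3333$)
$o{\left(G \right)} = i \sqrt{2}$ ($o{\left(G \right)} = \sqrt{-2} = i \sqrt{2}$)
$t{\left(A,w \right)} = \left(1 + A\right)^{2}$
$-117 + o{\left(4 - g \right)} \left(0 + 4\right) t{\left(-1,-5 \right)} = -117 + i \sqrt{2} \left(0 + 4\right) \left(1 - 1\right)^{2} = -117 + i \sqrt{2} \cdot 4 \cdot 0^{2} = -117 + 4 i \sqrt{2} \cdot 0 = -117 + 0 = -117$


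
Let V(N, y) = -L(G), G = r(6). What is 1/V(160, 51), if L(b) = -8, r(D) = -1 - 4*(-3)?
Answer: 1/8 ≈ 0.12500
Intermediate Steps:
r(D) = 11 (r(D) = -1 + 12 = 11)
G = 11
V(N, y) = 8 (V(N, y) = -1*(-8) = 8)
1/V(160, 51) = 1/8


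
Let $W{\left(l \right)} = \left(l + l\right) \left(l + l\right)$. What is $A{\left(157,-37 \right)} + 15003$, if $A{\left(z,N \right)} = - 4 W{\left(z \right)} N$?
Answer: $14607211$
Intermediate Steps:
$W{\left(l \right)} = 4 l^{2}$ ($W{\left(l \right)} = 2 l 2 l = 4 l^{2}$)
$A{\left(z,N \right)} = - 16 N z^{2}$ ($A{\left(z,N \right)} = - 4 \cdot 4 z^{2} N = - 16 z^{2} N = - 16 N z^{2}$)
$A{\left(157,-37 \right)} + 15003 = \left(-16\right) \left(-37\right) 157^{2} + 15003 = \left(-16\right) \left(-37\right) 24649 + 15003 = 14592208 + 15003 = 14607211$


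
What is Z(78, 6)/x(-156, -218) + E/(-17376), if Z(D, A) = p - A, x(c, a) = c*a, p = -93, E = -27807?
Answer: 13110281/8207264 ≈ 1.5974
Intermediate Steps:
x(c, a) = a*c
Z(D, A) = -93 - A
Z(78, 6)/x(-156, -218) + E/(-17376) = (-93 - 1*6)/((-218*(-156))) - 27807/(-17376) = (-93 - 6)/34008 - 27807*(-1/17376) = -99*1/34008 + 9269/5792 = -33/11336 + 9269/5792 = 13110281/8207264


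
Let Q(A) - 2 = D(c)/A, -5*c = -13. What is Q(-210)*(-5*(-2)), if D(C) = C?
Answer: 2087/105 ≈ 19.876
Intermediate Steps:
c = 13/5 (c = -⅕*(-13) = 13/5 ≈ 2.6000)
Q(A) = 2 + 13/(5*A)
Q(-210)*(-5*(-2)) = (2 + (13/5)/(-210))*(-5*(-2)) = (2 + (13/5)*(-1/210))*10 = (2 - 13/1050)*10 = (2087/1050)*10 = 2087/105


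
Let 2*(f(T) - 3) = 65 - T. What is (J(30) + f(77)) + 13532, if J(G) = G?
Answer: 13559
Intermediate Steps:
f(T) = 71/2 - T/2 (f(T) = 3 + (65 - T)/2 = 3 + (65/2 - T/2) = 71/2 - T/2)
(J(30) + f(77)) + 13532 = (30 + (71/2 - ½*77)) + 13532 = (30 + (71/2 - 77/2)) + 13532 = (30 - 3) + 13532 = 27 + 13532 = 13559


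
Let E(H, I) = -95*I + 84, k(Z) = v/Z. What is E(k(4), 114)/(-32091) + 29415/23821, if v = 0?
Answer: 399979077/254813237 ≈ 1.5697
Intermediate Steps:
k(Z) = 0 (k(Z) = 0/Z = 0)
E(H, I) = 84 - 95*I
E(k(4), 114)/(-32091) + 29415/23821 = (84 - 95*114)/(-32091) + 29415/23821 = (84 - 10830)*(-1/32091) + 29415*(1/23821) = -10746*(-1/32091) + 29415/23821 = 3582/10697 + 29415/23821 = 399979077/254813237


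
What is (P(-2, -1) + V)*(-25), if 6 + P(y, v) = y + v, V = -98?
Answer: 2675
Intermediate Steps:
P(y, v) = -6 + v + y (P(y, v) = -6 + (y + v) = -6 + (v + y) = -6 + v + y)
(P(-2, -1) + V)*(-25) = ((-6 - 1 - 2) - 98)*(-25) = (-9 - 98)*(-25) = -107*(-25) = 2675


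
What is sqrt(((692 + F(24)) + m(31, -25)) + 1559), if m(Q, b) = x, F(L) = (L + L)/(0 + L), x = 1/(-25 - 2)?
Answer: sqrt(182490)/9 ≈ 47.465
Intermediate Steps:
x = -1/27 (x = 1/(-27) = -1/27 ≈ -0.037037)
F(L) = 2 (F(L) = (2*L)/L = 2)
m(Q, b) = -1/27
sqrt(((692 + F(24)) + m(31, -25)) + 1559) = sqrt(((692 + 2) - 1/27) + 1559) = sqrt((694 - 1/27) + 1559) = sqrt(18737/27 + 1559) = sqrt(60830/27) = sqrt(182490)/9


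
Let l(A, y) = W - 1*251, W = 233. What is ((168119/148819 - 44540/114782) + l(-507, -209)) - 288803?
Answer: -2466776634912610/8540871229 ≈ -2.8882e+5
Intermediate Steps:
l(A, y) = -18 (l(A, y) = 233 - 1*251 = 233 - 251 = -18)
((168119/148819 - 44540/114782) + l(-507, -209)) - 288803 = ((168119/148819 - 44540/114782) - 18) - 288803 = ((168119*(1/148819) - 44540*1/114782) - 18) - 288803 = ((168119/148819 - 22270/57391) - 18) - 288803 = (6334318399/8540871229 - 18) - 288803 = -147401363723/8540871229 - 288803 = -2466776634912610/8540871229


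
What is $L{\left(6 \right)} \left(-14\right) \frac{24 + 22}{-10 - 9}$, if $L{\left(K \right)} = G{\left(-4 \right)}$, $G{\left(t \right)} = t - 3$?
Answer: $- \frac{4508}{19} \approx -237.26$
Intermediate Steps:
$G{\left(t \right)} = -3 + t$ ($G{\left(t \right)} = t - 3 = -3 + t$)
$L{\left(K \right)} = -7$ ($L{\left(K \right)} = -3 - 4 = -7$)
$L{\left(6 \right)} \left(-14\right) \frac{24 + 22}{-10 - 9} = \left(-7\right) \left(-14\right) \frac{24 + 22}{-10 - 9} = 98 \frac{46}{-19} = 98 \cdot 46 \left(- \frac{1}{19}\right) = 98 \left(- \frac{46}{19}\right) = - \frac{4508}{19}$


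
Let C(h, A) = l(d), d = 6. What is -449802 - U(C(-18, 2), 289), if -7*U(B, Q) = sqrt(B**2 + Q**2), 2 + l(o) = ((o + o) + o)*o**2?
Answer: -449802 + 17*sqrt(1733)/7 ≈ -4.4970e+5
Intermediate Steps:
l(o) = -2 + 3*o**3 (l(o) = -2 + ((o + o) + o)*o**2 = -2 + (2*o + o)*o**2 = -2 + (3*o)*o**2 = -2 + 3*o**3)
C(h, A) = 646 (C(h, A) = -2 + 3*6**3 = -2 + 3*216 = -2 + 648 = 646)
U(B, Q) = -sqrt(B**2 + Q**2)/7
-449802 - U(C(-18, 2), 289) = -449802 - (-1)*sqrt(646**2 + 289**2)/7 = -449802 - (-1)*sqrt(417316 + 83521)/7 = -449802 - (-1)*sqrt(500837)/7 = -449802 - (-1)*17*sqrt(1733)/7 = -449802 - (-17)*sqrt(1733)/7 = -449802 + 17*sqrt(1733)/7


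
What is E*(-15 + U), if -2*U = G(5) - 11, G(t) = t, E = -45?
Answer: 540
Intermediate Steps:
U = 3 (U = -(5 - 11)/2 = -1/2*(-6) = 3)
E*(-15 + U) = -45*(-15 + 3) = -45*(-12) = 540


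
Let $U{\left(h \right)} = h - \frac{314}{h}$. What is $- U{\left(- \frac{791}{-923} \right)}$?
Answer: $\frac{266880025}{730093} \approx 365.54$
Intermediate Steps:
$- U{\left(- \frac{791}{-923} \right)} = - (- \frac{791}{-923} - \frac{314}{\left(-791\right) \frac{1}{-923}}) = - (\left(-791\right) \left(- \frac{1}{923}\right) - \frac{314}{\left(-791\right) \left(- \frac{1}{923}\right)}) = - (\frac{791}{923} - \frac{314}{\frac{791}{923}}) = - (\frac{791}{923} - \frac{289822}{791}) = \left(-1\right) \left(- \frac{266880025}{730093}\right) = \frac{266880025}{730093}$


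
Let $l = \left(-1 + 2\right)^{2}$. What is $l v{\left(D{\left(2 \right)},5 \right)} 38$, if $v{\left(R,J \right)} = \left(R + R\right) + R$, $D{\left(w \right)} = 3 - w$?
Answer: $114$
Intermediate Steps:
$v{\left(R,J \right)} = 3 R$ ($v{\left(R,J \right)} = 2 R + R = 3 R$)
$l = 1$ ($l = 1^{2} = 1$)
$l v{\left(D{\left(2 \right)},5 \right)} 38 = 1 \cdot 3 \left(3 - 2\right) 38 = 1 \cdot 3 \cdot 1 \cdot 38 = 1 \cdot 3 \cdot 38 = 3 \cdot 38 = 114$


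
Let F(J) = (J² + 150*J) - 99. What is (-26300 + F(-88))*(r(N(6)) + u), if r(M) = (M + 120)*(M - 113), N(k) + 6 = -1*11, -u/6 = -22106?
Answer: -3798581330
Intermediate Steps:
F(J) = -99 + J² + 150*J
u = 132636 (u = -6*(-22106) = 132636)
N(k) = -17 (N(k) = -6 - 1*11 = -6 - 11 = -17)
r(M) = (-113 + M)*(120 + M) (r(M) = (120 + M)*(-113 + M) = (-113 + M)*(120 + M))
(-26300 + F(-88))*(r(N(6)) + u) = (-26300 + (-99 + (-88)² + 150*(-88)))*((-13560 + (-17)² + 7*(-17)) + 132636) = (-26300 + (-99 + 7744 - 13200))*((-13560 + 289 - 119) + 132636) = (-26300 - 5555)*(-13390 + 132636) = -31855*119246 = -3798581330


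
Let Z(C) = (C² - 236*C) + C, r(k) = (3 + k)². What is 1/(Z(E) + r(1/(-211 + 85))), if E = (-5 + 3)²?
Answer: -15876/14527295 ≈ -0.0010928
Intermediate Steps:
E = 4 (E = (-2)² = 4)
Z(C) = C² - 235*C
1/(Z(E) + r(1/(-211 + 85))) = 1/(4*(-235 + 4) + (3 + 1/(-211 + 85))²) = 1/(4*(-231) + (3 + 1/(-126))²) = 1/(-924 + (3 - 1/126)²) = 1/(-924 + (377/126)²) = 1/(-924 + 142129/15876) = 1/(-14527295/15876) = -15876/14527295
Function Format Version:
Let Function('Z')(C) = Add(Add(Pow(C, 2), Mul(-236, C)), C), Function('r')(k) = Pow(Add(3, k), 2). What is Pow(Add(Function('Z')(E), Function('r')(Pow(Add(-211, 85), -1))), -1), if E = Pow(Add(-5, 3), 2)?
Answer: Rational(-15876, 14527295) ≈ -0.0010928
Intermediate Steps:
E = 4 (E = Pow(-2, 2) = 4)
Function('Z')(C) = Add(Pow(C, 2), Mul(-235, C))
Pow(Add(Function('Z')(E), Function('r')(Pow(Add(-211, 85), -1))), -1) = Pow(Add(Mul(4, Add(-235, 4)), Pow(Add(3, Pow(Add(-211, 85), -1)), 2)), -1) = Pow(Add(Mul(4, -231), Pow(Add(3, Pow(-126, -1)), 2)), -1) = Pow(Add(-924, Pow(Add(3, Rational(-1, 126)), 2)), -1) = Pow(Add(-924, Pow(Rational(377, 126), 2)), -1) = Pow(Add(-924, Rational(142129, 15876)), -1) = Pow(Rational(-14527295, 15876), -1) = Rational(-15876, 14527295)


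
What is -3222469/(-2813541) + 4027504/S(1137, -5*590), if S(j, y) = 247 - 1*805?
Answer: -1888291582327/261659313 ≈ -7216.6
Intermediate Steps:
S(j, y) = -558 (S(j, y) = 247 - 805 = -558)
-3222469/(-2813541) + 4027504/S(1137, -5*590) = -3222469/(-2813541) + 4027504/(-558) = -3222469*(-1/2813541) + 4027504*(-1/558) = 3222469/2813541 - 2013752/279 = -1888291582327/261659313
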